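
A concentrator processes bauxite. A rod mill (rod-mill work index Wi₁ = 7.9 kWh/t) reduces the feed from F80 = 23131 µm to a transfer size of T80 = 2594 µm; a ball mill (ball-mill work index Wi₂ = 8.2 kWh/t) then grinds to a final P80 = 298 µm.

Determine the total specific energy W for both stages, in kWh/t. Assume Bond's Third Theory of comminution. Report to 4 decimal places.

W = 4.1718 kWh/t

W = 10·Wi·[P80^(−½) − F80^(−½)]
Stage 1 (23131→2594 µm, Wi₁=7.9): W₁ = 10·7.9·(0.019634 − 0.006575) = 1.0317 kWh/t
Stage 2 (2594→298 µm, Wi₂=8.2): W₂ = 10·8.2·(0.057928 − 0.019634) = 3.1401 kWh/t
W = W₁ + W₂ = 1.0317 + 3.1401 = 4.1718 kWh/t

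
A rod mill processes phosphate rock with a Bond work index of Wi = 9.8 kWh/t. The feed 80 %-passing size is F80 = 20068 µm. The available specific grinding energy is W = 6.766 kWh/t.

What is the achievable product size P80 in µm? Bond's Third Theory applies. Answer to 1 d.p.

P80 = 172.7 µm

W = 10 Wi (P80^-0.5 − F80^-0.5)
P80^(−½) = W/(10 Wi) + F80^(−½)
  = 6.7660/(10·9.8) + 1/√20068 = 0.069041 + 0.007059 = 0.076100
P80 = (1/0.076100)² = 13.1406² = 172.68 µm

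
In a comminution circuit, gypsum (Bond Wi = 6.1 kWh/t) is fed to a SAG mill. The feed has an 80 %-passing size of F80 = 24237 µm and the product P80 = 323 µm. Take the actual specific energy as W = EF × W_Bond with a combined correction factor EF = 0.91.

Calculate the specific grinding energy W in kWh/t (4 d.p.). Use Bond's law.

W = 10·Wi·(P80^(-½) − F80^(-½))
1/√323 = 0.055641;  1/√24237 = 0.006423
W = 10·6.1·(0.055641 − 0.006423) = 3.0023 kWh/t
Corrected W = EF·W_Bond = 0.91·3.0023 = 2.7321 kWh/t

W = 2.7321 kWh/t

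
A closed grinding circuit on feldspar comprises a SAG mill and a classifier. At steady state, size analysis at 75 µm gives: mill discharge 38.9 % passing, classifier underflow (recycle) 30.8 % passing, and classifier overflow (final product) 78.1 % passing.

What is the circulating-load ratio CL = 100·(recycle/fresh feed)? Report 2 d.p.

CL = 483.95 %

Two-product formula at 75 µm:
(1+r)d = ru + o → r = (o−d)/(d−u)
r = (78.1 − 38.9)/(38.9 − 30.8) = 39.2/8.1 = 4.8395
CL = 100·r = 483.95 %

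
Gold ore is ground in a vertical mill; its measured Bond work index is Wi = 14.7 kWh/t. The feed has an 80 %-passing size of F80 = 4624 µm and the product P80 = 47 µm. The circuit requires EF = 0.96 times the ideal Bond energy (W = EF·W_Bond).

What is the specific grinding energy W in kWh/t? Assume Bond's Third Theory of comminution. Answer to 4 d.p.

W = 18.5092 kWh/t

Bond: W = 10·Wi·(1/√P80 − 1/√F80)
1/√47 = 0.145865;  1/√4624 = 0.014706
W = 10·14.7·(0.145865 − 0.014706) = 19.2804 kWh/t
With EF = 0.96: W = 19.2804·0.96 = 18.5092 kWh/t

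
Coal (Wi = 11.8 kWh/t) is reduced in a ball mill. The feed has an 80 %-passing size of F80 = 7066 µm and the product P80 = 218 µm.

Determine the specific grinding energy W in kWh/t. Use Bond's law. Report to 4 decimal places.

W_Bond = 10·Wi·(1/√P₈₀ − 1/√F₈₀)
1/√218 = 0.067729;  1/√7066 = 0.011896
W = 10·11.8·(0.067729 − 0.011896) = 6.5882 kWh/t

W = 6.5882 kWh/t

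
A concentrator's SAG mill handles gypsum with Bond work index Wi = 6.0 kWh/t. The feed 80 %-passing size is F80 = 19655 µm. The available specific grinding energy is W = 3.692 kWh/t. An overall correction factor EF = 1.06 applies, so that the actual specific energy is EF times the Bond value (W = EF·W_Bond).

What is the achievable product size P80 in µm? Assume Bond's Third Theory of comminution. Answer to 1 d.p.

W = 10 Wi (1/√P80 − 1/√F80)  [Bond]
W_Bond = W / EF = 3.692 / 1.06 = 3.4830 kWh/t
⇒ 1/√P80 = W_Bond/(10·Wi) + 1/√F80
  = 3.4830/(10·6.0) + 1/√19655 = 0.058050 + 0.007133 = 0.065183
P80 = (1/0.065183)² = 15.3414² = 235.36 µm

P80 = 235.4 µm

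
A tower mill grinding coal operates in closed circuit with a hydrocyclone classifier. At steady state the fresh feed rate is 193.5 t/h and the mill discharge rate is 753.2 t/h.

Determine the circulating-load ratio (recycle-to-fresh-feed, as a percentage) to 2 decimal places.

CL = 289.25 %

Discharge = new feed + return, hence
R = M − F = 753.2 − 193.5 = 559.7 t/h
CL = 100·R/F = 100·559.7/193.5 = 289.25 %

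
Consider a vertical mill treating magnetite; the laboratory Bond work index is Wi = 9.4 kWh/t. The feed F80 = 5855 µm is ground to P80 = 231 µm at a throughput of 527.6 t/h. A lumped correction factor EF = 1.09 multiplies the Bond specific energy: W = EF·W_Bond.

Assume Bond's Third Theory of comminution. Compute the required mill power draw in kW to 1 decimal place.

W = 10 Wi (P80^-0.5 − F80^-0.5)
W = 10·9.4·(1/√231 − 1/√5855) = 10·9.4·(0.052726) = 4.9563 kWh/t
With EF = 1.09: W = 4.9563·1.09 = 5.4023 kWh/t
Mill draw = 5.4023 × 527.6 = 2850.3 kW

P = 2850.3 kW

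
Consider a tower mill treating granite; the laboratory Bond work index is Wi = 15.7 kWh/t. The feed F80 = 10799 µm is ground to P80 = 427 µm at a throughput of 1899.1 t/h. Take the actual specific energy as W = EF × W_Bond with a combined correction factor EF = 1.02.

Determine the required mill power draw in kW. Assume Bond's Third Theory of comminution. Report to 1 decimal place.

W = 10 Wi (P80^-0.5 − F80^-0.5)
W = 10·15.7·(1/√427 − 1/√10799) = 10·15.7·(0.038770) = 6.0870 kWh/t
W_actual = 1.02 × 6.0870 = 6.2087 kWh/t
P_mill = W·ṁ = 6.2087·1899.1 = 11790.9 kW

P = 11790.9 kW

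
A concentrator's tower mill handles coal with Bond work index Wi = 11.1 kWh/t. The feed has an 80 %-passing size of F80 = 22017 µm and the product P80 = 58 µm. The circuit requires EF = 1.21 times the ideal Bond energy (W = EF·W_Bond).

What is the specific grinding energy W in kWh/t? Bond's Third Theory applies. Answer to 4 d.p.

W = 16.7306 kWh/t

W = 10·Wi·(P80^(-½) − F80^(-½))
1/√58 = 0.131306;  1/√22017 = 0.006739
W = 10·11.1·(0.131306 − 0.006739) = 13.8269 kWh/t
W_actual = 1.21 × 13.8269 = 16.7306 kWh/t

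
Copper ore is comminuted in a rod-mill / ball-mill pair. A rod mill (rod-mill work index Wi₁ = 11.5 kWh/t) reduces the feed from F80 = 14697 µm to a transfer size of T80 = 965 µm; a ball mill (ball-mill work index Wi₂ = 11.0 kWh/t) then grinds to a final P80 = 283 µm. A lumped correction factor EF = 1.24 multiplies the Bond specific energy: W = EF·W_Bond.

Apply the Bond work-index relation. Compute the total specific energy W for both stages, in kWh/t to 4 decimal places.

W = 7.1315 kWh/t

W = 10 Wi / √P80 − 10 Wi / √F80
Stage 1 (14697→965 µm, Wi₁=11.5): W₁ = 10·11.5·(0.032191 − 0.008249) = 2.7534 kWh/t
Stage 2 (965→283 µm, Wi₂=11.0): W₂ = 10·11.0·(0.059444 − 0.032191) = 2.9978 kWh/t
W = W₁ + W₂ = 2.7534 + 2.9978 = 5.7512 kWh/t
Apply correction: 5.7512 × 1.24 = 7.1315 kWh/t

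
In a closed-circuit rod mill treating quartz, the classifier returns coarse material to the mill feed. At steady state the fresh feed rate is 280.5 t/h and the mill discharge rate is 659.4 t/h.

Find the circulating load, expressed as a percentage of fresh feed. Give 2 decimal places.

CL = 135.08 %

M = F + R at steady state, so:
R = M − F = 659.4 − 280.5 = 378.9 t/h
CL = 100·R/F = 100·378.9/280.5 = 135.08 %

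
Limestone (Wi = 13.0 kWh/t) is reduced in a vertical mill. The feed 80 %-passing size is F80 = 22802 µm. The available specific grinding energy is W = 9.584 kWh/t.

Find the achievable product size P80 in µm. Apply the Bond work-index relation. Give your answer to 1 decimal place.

W = 10 Wi (1/√P80 − 1/√F80)  [Bond]
1/√P80 = 1/√F80 + W/(10·Wi)
  = 9.5840/(10·13.0) + 1/√22802 = 0.073723 + 0.006622 = 0.080345
P80 = (1/0.080345)² = 12.4463² = 154.91 µm

P80 = 154.9 µm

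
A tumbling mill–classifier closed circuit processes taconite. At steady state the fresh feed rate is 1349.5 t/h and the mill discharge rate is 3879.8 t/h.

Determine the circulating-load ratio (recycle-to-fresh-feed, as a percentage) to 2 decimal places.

CL = 187.50 %

Steady state: M = F + R.
R = M − F = 3879.8 − 1349.5 = 2530.3 t/h
CL = 100·R/F = 100·2530.3/1349.5 = 187.50 %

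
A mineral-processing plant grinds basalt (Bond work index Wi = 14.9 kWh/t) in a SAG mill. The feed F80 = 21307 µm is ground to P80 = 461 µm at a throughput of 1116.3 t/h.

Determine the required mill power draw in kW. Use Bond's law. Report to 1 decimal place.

P = 6607.2 kW

W = 10·Wi·(P80^(-½) − F80^(-½))
W = 10·14.9·(1/√461 − 1/√21307) = 10·14.9·(0.039724) = 5.9189 kWh/t
P_mill = W·ṁ = 5.9189·1116.3 = 6607.2 kW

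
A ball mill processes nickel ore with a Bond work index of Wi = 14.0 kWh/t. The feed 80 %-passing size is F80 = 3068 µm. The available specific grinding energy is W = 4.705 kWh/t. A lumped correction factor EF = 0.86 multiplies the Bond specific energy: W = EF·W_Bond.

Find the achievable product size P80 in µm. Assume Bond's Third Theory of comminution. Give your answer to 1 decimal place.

W = 10 Wi (1/√P80 − 1/√F80)  [Bond]
W_Bond = W / EF = 4.705 / 0.86 = 5.4709 kWh/t
⇒ 1/√P80 = W_Bond/(10 Wi) + 1/√F80
  = 5.4709/(10·14.0) + 1/√3068 = 0.039078 + 0.018054 = 0.057132
P80 = (1/0.057132)² = 17.5033² = 306.37 µm

P80 = 306.4 µm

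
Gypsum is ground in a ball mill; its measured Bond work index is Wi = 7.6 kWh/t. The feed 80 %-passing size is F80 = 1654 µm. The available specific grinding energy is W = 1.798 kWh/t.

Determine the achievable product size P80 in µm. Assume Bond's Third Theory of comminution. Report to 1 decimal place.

W = 10 Wi (1/√P80 − 1/√F80)  [Bond]
P80^(−½) = W/(10 Wi) + F80^(−½)
  = 1.7980/(10·7.6) + 1/√1654 = 0.023658 + 0.024589 = 0.048246
P80 = (1/0.048246)² = 20.7269² = 429.61 µm

P80 = 429.6 µm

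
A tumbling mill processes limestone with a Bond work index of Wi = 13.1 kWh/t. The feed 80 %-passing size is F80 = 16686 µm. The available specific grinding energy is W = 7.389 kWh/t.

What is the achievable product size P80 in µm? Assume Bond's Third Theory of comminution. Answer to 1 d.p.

W_Bond = 10·Wi·(1/√P₈₀ − 1/√F₈₀)
P80^(−½) = W/(10 Wi) + F80^(−½)
  = 7.3890/(10·13.1) + 1/√16686 = 0.056405 + 0.007741 = 0.064146
P80 = (1/0.064146)² = 15.5894² = 243.03 µm

P80 = 243.0 µm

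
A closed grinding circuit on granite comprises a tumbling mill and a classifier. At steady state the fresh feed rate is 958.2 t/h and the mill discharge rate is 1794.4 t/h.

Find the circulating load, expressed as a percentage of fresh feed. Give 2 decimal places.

CL = 87.27 %

Discharge = new feed + return, hence
R = M − F = 1794.4 − 958.2 = 836.2 t/h
CL = 100·R/F = 100·836.2/958.2 = 87.27 %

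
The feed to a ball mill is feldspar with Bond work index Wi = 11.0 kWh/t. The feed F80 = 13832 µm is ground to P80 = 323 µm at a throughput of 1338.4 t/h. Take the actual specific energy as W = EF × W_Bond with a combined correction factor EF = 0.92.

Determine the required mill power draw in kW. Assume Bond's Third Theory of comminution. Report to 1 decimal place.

P = 6384.8 kW

W = 10·Wi·[P80^(−½) − F80^(−½)]
W = 10·11.0·(1/√323 − 1/√13832) = 10·11.0·(0.047139) = 5.1853 kWh/t
W_actual = 0.92 × 5.1853 = 4.7704 kWh/t
Power = W × throughput = 4.7704 kWh/t × 1338.4 t/h = 6384.8 kW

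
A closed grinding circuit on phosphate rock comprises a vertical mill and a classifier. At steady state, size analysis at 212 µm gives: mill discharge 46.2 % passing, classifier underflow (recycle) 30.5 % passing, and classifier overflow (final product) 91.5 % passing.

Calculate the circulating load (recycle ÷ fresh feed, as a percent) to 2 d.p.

CL = 288.54 %

Let r = R/F. Size balance at 212 µm:
(1+r)·d = r·u + o ⇒ r = (o−d)/(d−u)
r = (91.5 − 46.2)/(46.2 − 30.5) = 45.3/15.7 = 2.8854
CL = 100·r = 288.54 %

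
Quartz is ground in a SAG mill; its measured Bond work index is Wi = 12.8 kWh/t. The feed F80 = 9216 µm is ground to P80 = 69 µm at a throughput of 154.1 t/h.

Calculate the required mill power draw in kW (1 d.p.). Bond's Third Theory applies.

P = 2169.1 kW

W = 10·Wi·(P80^(-½) − F80^(-½))
W = 10·12.8·(1/√69 − 1/√9216) = 10·12.8·(0.109969) = 14.0761 kWh/t
P_mill = W·ṁ = 14.0761·154.1 = 2169.1 kW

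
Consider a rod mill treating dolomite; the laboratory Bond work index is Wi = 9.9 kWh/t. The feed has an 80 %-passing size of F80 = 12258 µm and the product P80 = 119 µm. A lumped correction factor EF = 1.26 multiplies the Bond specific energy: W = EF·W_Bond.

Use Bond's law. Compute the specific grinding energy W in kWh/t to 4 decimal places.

Bond:  W = 10 Wi (1/√P − 1/√F)
1/√119 = 0.091670;  1/√12258 = 0.009032
W = 10·9.9·(0.091670 − 0.009032) = 8.1811 kWh/t
With EF = 1.26: W = 8.1811·1.26 = 10.3082 kWh/t

W = 10.3082 kWh/t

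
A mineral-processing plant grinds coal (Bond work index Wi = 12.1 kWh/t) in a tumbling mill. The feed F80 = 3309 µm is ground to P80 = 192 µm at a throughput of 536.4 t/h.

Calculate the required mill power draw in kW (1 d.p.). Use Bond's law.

P = 3555.8 kW

W_Bond = 10·Wi·(1/√P₈₀ − 1/√F₈₀)
W = 10·12.1·(1/√192 − 1/√3309) = 10·12.1·(0.054785) = 6.6289 kWh/t
Power = W × throughput = 6.6289 kWh/t × 536.4 t/h = 3555.8 kW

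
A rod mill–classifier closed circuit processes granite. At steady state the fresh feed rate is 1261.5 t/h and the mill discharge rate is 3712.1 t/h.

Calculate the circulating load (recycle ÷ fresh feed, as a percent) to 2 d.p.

Mill node: discharge = fresh + recycle.
R = M − F = 3712.1 − 1261.5 = 2450.6 t/h
CL = 100·R/F = 100·2450.6/1261.5 = 194.26 %

CL = 194.26 %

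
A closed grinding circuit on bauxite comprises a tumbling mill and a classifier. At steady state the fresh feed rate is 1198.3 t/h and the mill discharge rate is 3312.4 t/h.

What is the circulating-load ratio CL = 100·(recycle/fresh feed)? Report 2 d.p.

CL = 176.42 %

Steady state: M = F + R.
R = M − F = 3312.4 − 1198.3 = 2114.1 t/h
CL = 100·R/F = 100·2114.1/1198.3 = 176.42 %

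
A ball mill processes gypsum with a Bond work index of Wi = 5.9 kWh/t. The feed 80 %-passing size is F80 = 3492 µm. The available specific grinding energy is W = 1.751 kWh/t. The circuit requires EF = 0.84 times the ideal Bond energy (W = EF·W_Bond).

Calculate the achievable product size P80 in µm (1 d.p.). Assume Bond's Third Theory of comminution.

W = 10·Wi·[P80^(−½) − F80^(−½)]
W_Bond = W / EF = 1.751 / 0.84 = 2.0845 kWh/t
P80^-0.5 = F80^-0.5 + W_Bond/(10 Wi)
  = 2.0845/(10·5.9) + 1/√3492 = 0.035331 + 0.016922 = 0.052253
P80 = (1/0.052253)² = 19.1375² = 366.25 µm

P80 = 366.2 µm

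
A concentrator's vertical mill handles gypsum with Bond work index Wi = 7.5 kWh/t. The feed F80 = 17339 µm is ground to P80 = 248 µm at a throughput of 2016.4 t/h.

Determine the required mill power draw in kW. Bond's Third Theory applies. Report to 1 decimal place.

W = 10 Wi (P80^-0.5 − F80^-0.5)
W = 10·7.5·(1/√248 − 1/√17339) = 10·7.5·(0.055906) = 4.1929 kWh/t
P_mill = W·ṁ = 4.1929·2016.4 = 8454.6 kW

P = 8454.6 kW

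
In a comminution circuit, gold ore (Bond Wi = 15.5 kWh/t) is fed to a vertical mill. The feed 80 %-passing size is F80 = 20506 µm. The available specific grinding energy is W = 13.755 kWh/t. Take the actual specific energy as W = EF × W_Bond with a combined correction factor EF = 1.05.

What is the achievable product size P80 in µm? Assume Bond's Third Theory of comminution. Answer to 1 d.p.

W = 10 Wi (1/√P80 − 1/√F80)  [Bond]
W_Bond = W / EF = 13.755 / 1.05 = 13.1000 kWh/t
⇒ 1/√P80 = W_Bond/(10·Wi) + 1/√F80
  = 13.1000/(10·15.5) + 1/√20506 = 0.084516 + 0.006983 = 0.091499
P80 = (1/0.091499)² = 10.9290² = 119.44 µm

P80 = 119.4 µm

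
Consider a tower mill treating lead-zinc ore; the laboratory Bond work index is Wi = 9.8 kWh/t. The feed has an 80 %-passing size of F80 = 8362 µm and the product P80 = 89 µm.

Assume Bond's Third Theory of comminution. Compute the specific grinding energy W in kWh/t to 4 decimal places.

W = 9.3163 kWh/t

W = 10 Wi (P80^-0.5 − F80^-0.5)
1/√89 = 0.106000;  1/√8362 = 0.010936
W = 10·9.8·(0.106000 − 0.010936) = 9.3163 kWh/t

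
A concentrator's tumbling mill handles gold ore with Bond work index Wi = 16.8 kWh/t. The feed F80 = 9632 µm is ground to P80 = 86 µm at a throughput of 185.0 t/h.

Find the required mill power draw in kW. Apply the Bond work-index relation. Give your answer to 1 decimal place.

P = 3034.8 kW

Bond: W = 10·Wi·(1/√P80 − 1/√F80)
W = 10·16.8·(1/√86 − 1/√9632) = 10·16.8·(0.097644) = 16.4041 kWh/t
Power = W × throughput = 16.4041 kWh/t × 185.0 t/h = 3034.8 kW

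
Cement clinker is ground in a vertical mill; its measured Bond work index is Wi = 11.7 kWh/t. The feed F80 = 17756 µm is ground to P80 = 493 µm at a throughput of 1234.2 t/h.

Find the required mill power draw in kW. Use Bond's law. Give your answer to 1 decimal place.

P = 5419.8 kW

W = 10·Wi·(P80^(-½) − F80^(-½))
W = 10·11.7·(1/√493 − 1/√17756) = 10·11.7·(0.037533) = 4.3914 kWh/t
P = W·T = 4.3914·1234.2 = 5419.8 kW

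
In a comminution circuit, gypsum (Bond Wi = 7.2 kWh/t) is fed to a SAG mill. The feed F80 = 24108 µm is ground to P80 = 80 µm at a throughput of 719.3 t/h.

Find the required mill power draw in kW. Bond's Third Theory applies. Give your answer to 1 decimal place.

W = 10 Wi (P80^-0.5 − F80^-0.5)
W = 10·7.2·(1/√80 − 1/√24108) = 10·7.2·(0.105363) = 7.5861 kWh/t
P = W·T = 7.5861·719.3 = 5456.7 kW

P = 5456.7 kW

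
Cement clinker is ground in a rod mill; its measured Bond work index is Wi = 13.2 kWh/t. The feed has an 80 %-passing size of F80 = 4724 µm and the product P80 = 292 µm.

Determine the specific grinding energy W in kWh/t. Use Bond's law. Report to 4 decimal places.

W = 10·Wi·[P80^(−½) − F80^(−½)]
1/√292 = 0.058521;  1/√4724 = 0.014549
W = 10·13.2·(0.058521 − 0.014549) = 5.8042 kWh/t

W = 5.8042 kWh/t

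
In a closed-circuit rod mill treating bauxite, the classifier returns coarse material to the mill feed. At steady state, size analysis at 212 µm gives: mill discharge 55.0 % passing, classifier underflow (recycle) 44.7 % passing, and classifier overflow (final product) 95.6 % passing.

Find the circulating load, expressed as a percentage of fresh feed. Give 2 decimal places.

CL = 394.17 %

Classifier node, passing 212 µm:
d + r·d = r·u + o → r(d−u) = o−d
r = (95.6 − 55.0)/(55.0 − 44.7) = 40.6/10.3 = 3.9417
CL = 100·r = 394.17 %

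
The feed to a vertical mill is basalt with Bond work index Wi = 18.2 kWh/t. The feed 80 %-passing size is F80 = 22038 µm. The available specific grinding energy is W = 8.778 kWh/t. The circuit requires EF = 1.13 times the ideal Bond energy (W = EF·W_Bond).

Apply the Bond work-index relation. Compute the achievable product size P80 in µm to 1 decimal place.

W_Bond = 10·Wi·(1/√P₈₀ − 1/√F₈₀)
W_Bond = W / EF = 8.778 / 1.13 = 7.7681 kWh/t
⇒ 1/√P80 = W_Bond/(10 Wi) + 1/√F80
  = 7.7681/(10·18.2) + 1/√22038 = 0.042682 + 0.006736 = 0.049418
P80 = (1/0.049418)² = 20.2354² = 409.47 µm

P80 = 409.5 µm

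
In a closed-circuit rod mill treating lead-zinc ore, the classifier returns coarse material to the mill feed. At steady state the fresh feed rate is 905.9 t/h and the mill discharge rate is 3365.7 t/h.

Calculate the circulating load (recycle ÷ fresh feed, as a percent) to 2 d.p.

Steady state: M = F + R.
R = M − F = 3365.7 − 905.9 = 2459.8 t/h
CL = 100·R/F = 100·2459.8/905.9 = 271.53 %

CL = 271.53 %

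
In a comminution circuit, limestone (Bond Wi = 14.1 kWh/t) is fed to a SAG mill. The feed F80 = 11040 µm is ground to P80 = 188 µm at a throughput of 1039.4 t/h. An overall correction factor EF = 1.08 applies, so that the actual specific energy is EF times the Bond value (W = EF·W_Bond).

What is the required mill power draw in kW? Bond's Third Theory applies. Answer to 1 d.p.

P = 10037.3 kW

W = 10 Wi (P80^-0.5 − F80^-0.5)
W = 10·14.1·(1/√188 − 1/√11040) = 10·14.1·(0.063415) = 8.9415 kWh/t
Corrected W = EF·W_Bond = 1.08·8.9415 = 9.6569 kWh/t
P = W·T = 9.6569·1039.4 = 10037.3 kW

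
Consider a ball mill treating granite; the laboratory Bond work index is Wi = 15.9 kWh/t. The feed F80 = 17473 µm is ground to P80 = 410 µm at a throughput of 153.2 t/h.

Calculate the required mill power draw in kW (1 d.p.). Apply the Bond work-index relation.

W = 10·Wi·(P80^(-½) − F80^(-½))
W = 10·15.9·(1/√410 − 1/√17473) = 10·15.9·(0.041821) = 6.6496 kWh/t
P_mill = W·ṁ = 6.6496·153.2 = 1018.7 kW

P = 1018.7 kW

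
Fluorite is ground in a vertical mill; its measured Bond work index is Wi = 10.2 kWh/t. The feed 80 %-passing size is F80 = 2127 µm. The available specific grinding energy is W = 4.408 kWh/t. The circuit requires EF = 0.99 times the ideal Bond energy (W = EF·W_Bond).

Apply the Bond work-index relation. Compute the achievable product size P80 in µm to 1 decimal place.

P80 = 234.3 µm

W = 10 Wi (P80^-0.5 − F80^-0.5)
W_Bond = W / EF = 4.408 / 0.99 = 4.4525 kWh/t
P80^-0.5 = F80^-0.5 + W_Bond/(10 Wi)
  = 4.4525/(10·10.2) + 1/√2127 = 0.043652 + 0.021683 = 0.065335
P80 = (1/0.065335)² = 15.3057² = 234.27 µm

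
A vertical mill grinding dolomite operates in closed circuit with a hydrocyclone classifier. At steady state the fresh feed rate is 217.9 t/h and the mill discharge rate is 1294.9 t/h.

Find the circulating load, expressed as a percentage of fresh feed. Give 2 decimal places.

CL = 494.26 %

Steady state: M = F + R.
R = M − F = 1294.9 − 217.9 = 1077.0 t/h
CL = 100·R/F = 100·1077.0/217.9 = 494.26 %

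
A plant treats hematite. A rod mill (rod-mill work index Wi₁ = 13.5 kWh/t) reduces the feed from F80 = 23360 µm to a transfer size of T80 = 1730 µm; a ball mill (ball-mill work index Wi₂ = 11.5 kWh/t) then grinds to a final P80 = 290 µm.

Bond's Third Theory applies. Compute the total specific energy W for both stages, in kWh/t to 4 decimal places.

W = 6.3506 kWh/t

W = 10·Wi·[P80^(−½) − F80^(−½)]
Stage 1 (23360→1730 µm, Wi₁=13.5): W₁ = 10·13.5·(0.024042 − 0.006543) = 2.3624 kWh/t
Stage 2 (1730→290 µm, Wi₂=11.5): W₂ = 10·11.5·(0.058722 − 0.024042) = 3.9882 kWh/t
W = W₁ + W₂ = 2.3624 + 3.9882 = 6.3506 kWh/t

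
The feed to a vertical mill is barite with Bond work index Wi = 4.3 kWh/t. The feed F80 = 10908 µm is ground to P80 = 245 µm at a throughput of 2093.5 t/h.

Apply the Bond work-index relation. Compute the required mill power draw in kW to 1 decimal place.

P = 4889.3 kW

W = 10 Wi / √P80 − 10 Wi / √F80
W = 10·4.3·(1/√245 − 1/√10908) = 10·4.3·(0.054313) = 2.3355 kWh/t
Mill draw = 2.3355 × 2093.5 = 4889.3 kW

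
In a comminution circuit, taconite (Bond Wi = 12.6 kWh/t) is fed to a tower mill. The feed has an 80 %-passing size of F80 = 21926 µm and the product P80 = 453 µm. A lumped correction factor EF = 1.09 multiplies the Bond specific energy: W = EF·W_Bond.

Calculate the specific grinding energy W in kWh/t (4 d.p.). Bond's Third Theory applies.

W = 10 Wi / √P80 − 10 Wi / √F80
1/√453 = 0.046984;  1/√21926 = 0.006753
W = 10·12.6·(0.046984 − 0.006753) = 5.0691 kWh/t
Corrected W = EF·W_Bond = 1.09·5.0691 = 5.5253 kWh/t

W = 5.5253 kWh/t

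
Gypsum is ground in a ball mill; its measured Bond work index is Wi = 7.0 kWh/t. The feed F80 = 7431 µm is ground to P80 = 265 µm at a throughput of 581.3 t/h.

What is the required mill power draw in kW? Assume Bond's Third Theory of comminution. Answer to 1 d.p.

W = 10 Wi (1/√P80 − 1/√F80)  [Bond]
W = 10·7.0·(1/√265 − 1/√7431) = 10·7.0·(0.049829) = 3.4880 kWh/t
P_mill = W·ṁ = 3.4880·581.3 = 2027.6 kW

P = 2027.6 kW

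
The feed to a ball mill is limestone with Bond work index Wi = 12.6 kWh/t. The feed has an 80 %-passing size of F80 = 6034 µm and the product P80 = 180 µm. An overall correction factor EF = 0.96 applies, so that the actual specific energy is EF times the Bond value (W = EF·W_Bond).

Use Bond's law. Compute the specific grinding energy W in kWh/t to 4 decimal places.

W = 7.4586 kWh/t

W = 10 Wi / √P80 − 10 Wi / √F80
1/√180 = 0.074536;  1/√6034 = 0.012874
W = 10·12.6·(0.074536 − 0.012874) = 7.7694 kWh/t
W_actual = 0.96 × 7.7694 = 7.4586 kWh/t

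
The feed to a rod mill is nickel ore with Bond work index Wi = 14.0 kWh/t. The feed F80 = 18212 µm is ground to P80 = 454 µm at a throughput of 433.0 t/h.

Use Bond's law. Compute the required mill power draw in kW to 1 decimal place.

P = 2395.8 kW

W = 10 Wi (1/√P80 − 1/√F80)  [Bond]
W = 10·14.0·(1/√454 − 1/√18212) = 10·14.0·(0.039522) = 5.5331 kWh/t
P = W·T = 5.5331·433.0 = 2395.8 kW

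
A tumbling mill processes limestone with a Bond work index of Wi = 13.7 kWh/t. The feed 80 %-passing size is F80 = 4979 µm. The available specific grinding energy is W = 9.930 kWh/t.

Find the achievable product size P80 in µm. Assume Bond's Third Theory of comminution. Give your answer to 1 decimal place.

P80 = 133.2 µm

W = 10·Wi·[P80^(−½) − F80^(−½)]
⇒ 1/√P80 = W/(10 Wi) + 1/√F80
  = 9.9300/(10·13.7) + 1/√4979 = 0.072482 + 0.014172 = 0.086654
P80 = (1/0.086654)² = 11.5402² = 133.18 µm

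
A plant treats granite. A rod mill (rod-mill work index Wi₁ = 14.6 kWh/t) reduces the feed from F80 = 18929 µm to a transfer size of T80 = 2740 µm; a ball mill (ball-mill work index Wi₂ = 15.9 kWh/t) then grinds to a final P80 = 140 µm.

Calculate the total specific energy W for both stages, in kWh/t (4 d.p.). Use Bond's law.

W = 12.1284 kWh/t

W = 10·Wi·(P80^(-½) − F80^(-½))
Stage 1 (18929→2740 µm, Wi₁=14.6): W₁ = 10·14.6·(0.019104 − 0.007268) = 1.7280 kWh/t
Stage 2 (2740→140 µm, Wi₂=15.9): W₂ = 10·15.9·(0.084515 − 0.019104) = 10.4004 kWh/t
W = W₁ + W₂ = 1.7280 + 10.4004 = 12.1284 kWh/t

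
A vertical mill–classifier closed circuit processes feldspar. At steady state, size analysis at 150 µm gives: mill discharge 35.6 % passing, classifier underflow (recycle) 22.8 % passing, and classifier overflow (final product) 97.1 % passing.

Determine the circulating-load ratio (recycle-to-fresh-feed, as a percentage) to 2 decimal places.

CL = 480.47 %

Two-product formula at 150 µm:
Fd + Rd = Ru + Fo ⇒ R/F = (o−d)/(d−u)
r = (97.1 − 35.6)/(35.6 − 22.8) = 61.5/12.8 = 4.8047
CL = 100·r = 480.47 %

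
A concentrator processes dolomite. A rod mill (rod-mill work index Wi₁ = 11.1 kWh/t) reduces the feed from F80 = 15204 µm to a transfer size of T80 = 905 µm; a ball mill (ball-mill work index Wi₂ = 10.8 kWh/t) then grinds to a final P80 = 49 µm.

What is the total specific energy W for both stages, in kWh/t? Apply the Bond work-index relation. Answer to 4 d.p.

Bond: W = 10·Wi·(1/√P80 − 1/√F80)
Stage 1 (15204→905 µm, Wi₁=11.1): W₁ = 10·11.1·(0.033241 − 0.008110) = 2.7896 kWh/t
Stage 2 (905→49 µm, Wi₂=10.8): W₂ = 10·10.8·(0.142857 − 0.033241) = 11.8385 kWh/t
W = W₁ + W₂ = 2.7896 + 11.8385 = 14.6281 kWh/t

W = 14.6281 kWh/t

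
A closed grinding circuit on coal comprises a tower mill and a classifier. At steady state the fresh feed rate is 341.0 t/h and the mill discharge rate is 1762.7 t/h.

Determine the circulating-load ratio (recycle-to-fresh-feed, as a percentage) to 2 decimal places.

CL = 416.92 %

Steady state: M = F + R.
R = M − F = 1762.7 − 341.0 = 1421.7 t/h
CL = 100·R/F = 100·1421.7/341.0 = 416.92 %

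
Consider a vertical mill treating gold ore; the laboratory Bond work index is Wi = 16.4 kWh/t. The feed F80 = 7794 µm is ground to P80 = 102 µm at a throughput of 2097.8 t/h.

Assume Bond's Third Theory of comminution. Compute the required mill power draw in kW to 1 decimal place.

P = 30168.0 kW

Bond:  W = 10 Wi (1/√P − 1/√F)
W = 10·16.4·(1/√102 − 1/√7794) = 10·16.4·(0.087688) = 14.3808 kWh/t
Power = W × throughput = 14.3808 kWh/t × 2097.8 t/h = 30168.0 kW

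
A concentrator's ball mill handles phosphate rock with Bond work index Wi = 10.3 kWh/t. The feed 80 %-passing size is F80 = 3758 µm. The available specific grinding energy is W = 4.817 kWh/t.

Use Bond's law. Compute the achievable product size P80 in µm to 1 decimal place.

P80 = 251.3 µm

W = 10·Wi·[P80^(−½) − F80^(−½)]
P80^-0.5 = F80^-0.5 + W/(10 Wi)
  = 4.8170/(10·10.3) + 1/√3758 = 0.046767 + 0.016313 = 0.063080
P80 = (1/0.063080)² = 15.8530² = 251.32 µm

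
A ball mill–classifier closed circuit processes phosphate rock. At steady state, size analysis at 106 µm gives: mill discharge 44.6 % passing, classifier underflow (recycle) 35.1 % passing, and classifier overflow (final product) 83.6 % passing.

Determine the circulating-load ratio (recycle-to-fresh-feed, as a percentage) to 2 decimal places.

CL = 410.53 %

Let r = R/F. Size balance at 106 µm:
d + r·d = r·u + o → r(d−u) = o−d
r = (83.6 − 44.6)/(44.6 − 35.1) = 39.0/9.5 = 4.1053
CL = 100·r = 410.53 %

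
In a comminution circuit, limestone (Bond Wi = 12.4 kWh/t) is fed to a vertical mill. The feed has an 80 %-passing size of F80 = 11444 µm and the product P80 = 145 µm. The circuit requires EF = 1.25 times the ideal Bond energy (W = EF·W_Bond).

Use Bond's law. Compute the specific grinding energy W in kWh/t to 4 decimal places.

Bond:  W = 10 Wi (1/√P − 1/√F)
1/√145 = 0.083045;  1/√11444 = 0.009348
W = 10·12.4·(0.083045 − 0.009348) = 9.1385 kWh/t
Apply correction: 9.1385 × 1.25 = 11.4231 kWh/t

W = 11.4231 kWh/t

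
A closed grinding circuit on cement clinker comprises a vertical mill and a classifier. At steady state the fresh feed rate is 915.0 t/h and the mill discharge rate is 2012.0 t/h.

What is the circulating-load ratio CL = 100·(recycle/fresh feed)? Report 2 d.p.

Discharge = new feed + return, hence
R = M − F = 2012.0 − 915.0 = 1097.0 t/h
CL = 100·R/F = 100·1097.0/915.0 = 119.89 %

CL = 119.89 %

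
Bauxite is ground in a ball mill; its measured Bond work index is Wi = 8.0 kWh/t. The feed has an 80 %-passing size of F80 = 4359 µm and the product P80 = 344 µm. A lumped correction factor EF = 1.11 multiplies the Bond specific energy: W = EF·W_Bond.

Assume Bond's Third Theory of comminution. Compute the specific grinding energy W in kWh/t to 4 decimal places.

W = 10·Wi·(P80^(-½) − F80^(-½))
1/√344 = 0.053916;  1/√4359 = 0.015146
W = 10·8.0·(0.053916 − 0.015146) = 3.1016 kWh/t
Apply correction: 3.1016 × 1.11 = 3.4428 kWh/t

W = 3.4428 kWh/t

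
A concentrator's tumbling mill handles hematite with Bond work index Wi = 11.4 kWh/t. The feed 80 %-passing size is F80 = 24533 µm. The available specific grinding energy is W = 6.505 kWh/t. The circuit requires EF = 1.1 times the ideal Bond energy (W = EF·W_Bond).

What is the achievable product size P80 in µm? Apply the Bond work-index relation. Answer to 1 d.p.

W_Bond = 10·Wi·(1/√P₈₀ − 1/√F₈₀)
W_Bond = W / EF = 6.505 / 1.1 = 5.9136 kWh/t
P80^(−½) = W_Bond/(10 Wi) + F80^(−½)
  = 5.9136/(10·11.4) + 1/√24533 = 0.051874 + 0.006384 = 0.058258
P80 = (1/0.058258)² = 17.1649² = 294.63 µm

P80 = 294.6 µm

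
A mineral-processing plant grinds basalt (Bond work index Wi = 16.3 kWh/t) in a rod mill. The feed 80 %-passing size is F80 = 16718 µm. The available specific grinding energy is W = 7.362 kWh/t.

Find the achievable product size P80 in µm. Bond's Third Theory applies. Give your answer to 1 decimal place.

W = 10·Wi·(P80^(-½) − F80^(-½))
P80^-0.5 = F80^-0.5 + W/(10 Wi)
  = 7.3620/(10·16.3) + 1/√16718 = 0.045166 + 0.007734 = 0.052900
P80 = (1/0.052900)² = 18.9037² = 357.35 µm

P80 = 357.3 µm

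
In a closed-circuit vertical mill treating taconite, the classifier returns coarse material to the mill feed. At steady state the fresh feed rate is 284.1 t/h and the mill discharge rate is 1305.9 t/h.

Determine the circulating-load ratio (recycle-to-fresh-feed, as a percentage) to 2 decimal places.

CL = 359.66 %

Mill node: discharge = fresh + recycle.
R = M − F = 1305.9 − 284.1 = 1021.8 t/h
CL = 100·R/F = 100·1021.8/284.1 = 359.66 %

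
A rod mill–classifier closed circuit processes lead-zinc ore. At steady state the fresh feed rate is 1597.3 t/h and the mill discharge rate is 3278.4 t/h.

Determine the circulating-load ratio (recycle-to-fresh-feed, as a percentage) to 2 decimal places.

CL = 105.25 %

M = F + R at steady state, so:
R = M − F = 3278.4 − 1597.3 = 1681.1 t/h
CL = 100·R/F = 100·1681.1/1597.3 = 105.25 %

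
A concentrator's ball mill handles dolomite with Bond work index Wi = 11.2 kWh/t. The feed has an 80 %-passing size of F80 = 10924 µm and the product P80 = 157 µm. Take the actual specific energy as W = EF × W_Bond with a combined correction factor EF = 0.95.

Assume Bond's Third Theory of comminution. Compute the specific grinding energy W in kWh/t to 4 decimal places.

W = 10 Wi (1/√P80 − 1/√F80)  [Bond]
1/√157 = 0.079809;  1/√10924 = 0.009568
W = 10·11.2·(0.079809 − 0.009568) = 7.8670 kWh/t
Apply correction: 7.8670 × 0.95 = 7.4736 kWh/t

W = 7.4736 kWh/t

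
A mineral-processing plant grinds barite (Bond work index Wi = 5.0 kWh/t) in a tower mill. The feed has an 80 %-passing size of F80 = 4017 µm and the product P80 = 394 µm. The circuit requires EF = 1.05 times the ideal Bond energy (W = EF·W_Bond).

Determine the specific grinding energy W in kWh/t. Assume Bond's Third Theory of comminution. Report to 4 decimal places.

W = 1.8166 kWh/t

W_Bond = 10·Wi·(1/√P₈₀ − 1/√F₈₀)
1/√394 = 0.050379;  1/√4017 = 0.015778
W = 10·5.0·(0.050379 − 0.015778) = 1.7301 kWh/t
With EF = 1.05: W = 1.7301·1.05 = 1.8166 kWh/t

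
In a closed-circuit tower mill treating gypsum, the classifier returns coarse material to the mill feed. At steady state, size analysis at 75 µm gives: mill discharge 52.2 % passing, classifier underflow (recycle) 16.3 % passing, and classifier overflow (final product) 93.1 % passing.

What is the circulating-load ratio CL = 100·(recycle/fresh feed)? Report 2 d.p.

Balance %-passing 75 µm (r = R/F):
(1+r)·d = r·u + o ⇒ r = (o−d)/(d−u)
r = (93.1 − 52.2)/(52.2 − 16.3) = 40.9/35.9 = 1.1393
CL = 100·r = 113.93 %

CL = 113.93 %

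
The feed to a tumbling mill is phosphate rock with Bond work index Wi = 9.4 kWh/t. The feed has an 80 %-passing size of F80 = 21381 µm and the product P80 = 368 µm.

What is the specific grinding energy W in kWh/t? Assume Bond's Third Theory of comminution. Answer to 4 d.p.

W = 4.2572 kWh/t

W = 10·Wi·[P80^(−½) − F80^(−½)]
1/√368 = 0.052129;  1/√21381 = 0.006839
W = 10·9.4·(0.052129 − 0.006839) = 4.2572 kWh/t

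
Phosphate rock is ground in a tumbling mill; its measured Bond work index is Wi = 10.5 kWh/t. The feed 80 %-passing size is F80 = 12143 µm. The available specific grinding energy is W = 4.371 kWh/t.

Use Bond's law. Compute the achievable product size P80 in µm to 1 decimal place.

W = 10 Wi / √P80 − 10 Wi / √F80
⇒ 1/√P80 = W/(10 Wi) + 1/√F80
  = 4.3710/(10·10.5) + 1/√12143 = 0.041629 + 0.009075 = 0.050703
P80 = (1/0.050703)² = 19.7226² = 388.98 µm

P80 = 389.0 µm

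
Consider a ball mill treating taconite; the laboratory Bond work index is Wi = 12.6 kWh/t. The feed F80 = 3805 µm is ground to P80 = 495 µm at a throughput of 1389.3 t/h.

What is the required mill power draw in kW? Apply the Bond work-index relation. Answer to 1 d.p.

W = 10·Wi·(P80^(-½) − F80^(-½))
W = 10·12.6·(1/√495 − 1/√3805) = 10·12.6·(0.028735) = 3.6206 kWh/t
P_mill = W·ṁ = 3.6206·1389.3 = 5030.1 kW

P = 5030.1 kW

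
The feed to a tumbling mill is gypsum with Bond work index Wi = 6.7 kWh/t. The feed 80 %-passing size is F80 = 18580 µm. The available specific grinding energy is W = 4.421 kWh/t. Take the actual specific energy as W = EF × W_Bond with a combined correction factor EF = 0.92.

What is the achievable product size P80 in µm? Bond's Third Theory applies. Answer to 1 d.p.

P80 = 160.0 µm

W = 10 Wi / √P80 − 10 Wi / √F80
W_Bond = W / EF = 4.421 / 0.92 = 4.8054 kWh/t
1/√P80 = 1/√F80 + W_Bond/(10·Wi)
  = 4.8054/(10·6.7) + 1/√18580 = 0.071723 + 0.007336 = 0.079059
P80 = (1/0.079059)² = 12.6487² = 159.99 µm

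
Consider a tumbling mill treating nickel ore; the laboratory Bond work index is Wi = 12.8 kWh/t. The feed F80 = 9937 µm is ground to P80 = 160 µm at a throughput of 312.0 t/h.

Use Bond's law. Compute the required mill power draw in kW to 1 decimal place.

P = 2756.6 kW

W = 10 Wi (1/√P80 − 1/√F80)  [Bond]
W = 10·12.8·(1/√160 − 1/√9937) = 10·12.8·(0.069025) = 8.8352 kWh/t
P_mill = W·ṁ = 8.8352·312.0 = 2756.6 kW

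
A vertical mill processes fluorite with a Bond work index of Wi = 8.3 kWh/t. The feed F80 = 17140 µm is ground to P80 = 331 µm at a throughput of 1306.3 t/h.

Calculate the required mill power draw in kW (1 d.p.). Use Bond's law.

P = 5131.3 kW

W = 10 Wi (1/√P80 − 1/√F80)  [Bond]
W = 10·8.3·(1/√331 − 1/√17140) = 10·8.3·(0.047327) = 3.9281 kWh/t
P_mill = W·ṁ = 3.9281·1306.3 = 5131.3 kW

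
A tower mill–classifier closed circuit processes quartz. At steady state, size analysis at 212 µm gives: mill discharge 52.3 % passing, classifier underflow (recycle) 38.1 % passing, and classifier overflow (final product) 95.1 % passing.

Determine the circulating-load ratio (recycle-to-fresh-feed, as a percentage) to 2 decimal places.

CL = 301.41 %

Mass balance on the −212 µm fraction:
(1+r)d = ru + o → r = (o−d)/(d−u)
r = (95.1 − 52.3)/(52.3 − 38.1) = 42.8/14.2 = 3.0141
CL = 100·r = 301.41 %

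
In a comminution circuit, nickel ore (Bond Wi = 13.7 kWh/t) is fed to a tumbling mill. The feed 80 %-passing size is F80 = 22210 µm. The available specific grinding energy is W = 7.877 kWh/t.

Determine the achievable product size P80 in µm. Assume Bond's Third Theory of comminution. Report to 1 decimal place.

W = 10 Wi / √P80 − 10 Wi / √F80
P80^-0.5 = F80^-0.5 + W/(10 Wi)
  = 7.8770/(10·13.7) + 1/√22210 = 0.057496 + 0.006710 = 0.064206
P80 = (1/0.064206)² = 15.5748² = 242.57 µm

P80 = 242.6 µm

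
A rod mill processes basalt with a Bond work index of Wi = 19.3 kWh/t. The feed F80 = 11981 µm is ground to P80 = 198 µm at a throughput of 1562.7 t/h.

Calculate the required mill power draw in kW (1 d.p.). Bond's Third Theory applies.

P = 18678.4 kW

W_Bond = 10·Wi·(1/√P₈₀ − 1/√F₈₀)
W = 10·19.3·(1/√198 − 1/√11981) = 10·19.3·(0.061931) = 11.9527 kWh/t
Power = W × throughput = 11.9527 kWh/t × 1562.7 t/h = 18678.4 kW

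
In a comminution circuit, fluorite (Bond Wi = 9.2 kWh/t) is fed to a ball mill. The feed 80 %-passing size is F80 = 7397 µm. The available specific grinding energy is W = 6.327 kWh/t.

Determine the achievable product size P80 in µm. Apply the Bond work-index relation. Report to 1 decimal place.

Bond:  W = 10 Wi (1/√P − 1/√F)
P80^-0.5 = F80^-0.5 + W/(10 Wi)
  = 6.3270/(10·9.2) + 1/√7397 = 0.068772 + 0.011627 = 0.080399
P80 = (1/0.080399)² = 12.4380² = 154.70 µm

P80 = 154.7 µm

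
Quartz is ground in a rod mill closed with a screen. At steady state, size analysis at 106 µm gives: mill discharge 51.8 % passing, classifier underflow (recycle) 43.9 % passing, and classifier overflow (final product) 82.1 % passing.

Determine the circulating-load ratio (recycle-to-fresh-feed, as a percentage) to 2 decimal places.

CL = 383.54 %

Two-product formula at 106 µm:
r = (o − d)/(d − u)
r = (82.1 − 51.8)/(51.8 − 43.9) = 30.3/7.9 = 3.8354
CL = 100·r = 383.54 %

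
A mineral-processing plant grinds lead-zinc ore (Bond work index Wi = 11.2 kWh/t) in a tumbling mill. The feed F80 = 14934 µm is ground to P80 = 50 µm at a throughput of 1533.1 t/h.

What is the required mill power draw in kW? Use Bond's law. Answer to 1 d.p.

W_Bond = 10·Wi·(1/√P₈₀ − 1/√F₈₀)
W = 10·11.2·(1/√50 − 1/√14934) = 10·11.2·(0.133238) = 14.9227 kWh/t
P_mill = W·ṁ = 14.9227·1533.1 = 22878.0 kW

P = 22878.0 kW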